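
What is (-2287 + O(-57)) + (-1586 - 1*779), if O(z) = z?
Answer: -4709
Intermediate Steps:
(-2287 + O(-57)) + (-1586 - 1*779) = (-2287 - 57) + (-1586 - 1*779) = -2344 + (-1586 - 779) = -2344 - 2365 = -4709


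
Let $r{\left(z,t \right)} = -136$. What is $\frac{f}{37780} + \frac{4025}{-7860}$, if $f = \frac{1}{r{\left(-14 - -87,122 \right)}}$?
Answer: $- \frac{1034038993}{2019265440} \approx -0.51209$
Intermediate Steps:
$f = - \frac{1}{136}$ ($f = \frac{1}{-136} = - \frac{1}{136} \approx -0.0073529$)
$\frac{f}{37780} + \frac{4025}{-7860} = - \frac{1}{136 \cdot 37780} + \frac{4025}{-7860} = \left(- \frac{1}{136}\right) \frac{1}{37780} + 4025 \left(- \frac{1}{7860}\right) = - \frac{1}{5138080} - \frac{805}{1572} = - \frac{1034038993}{2019265440}$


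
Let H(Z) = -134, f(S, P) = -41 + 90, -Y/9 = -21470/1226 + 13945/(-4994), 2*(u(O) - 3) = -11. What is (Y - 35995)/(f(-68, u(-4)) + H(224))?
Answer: 21926571103/52042474 ≈ 421.32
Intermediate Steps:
u(O) = -5/2 (u(O) = 3 + (½)*(-11) = 3 - 11/2 = -5/2)
Y = 559429875/3061322 (Y = -9*(-21470/1226 + 13945/(-4994)) = -9*(-21470*1/1226 + 13945*(-1/4994)) = -9*(-10735/613 - 13945/4994) = -9*(-62158875/3061322) = 559429875/3061322 ≈ 182.74)
f(S, P) = 49
(Y - 35995)/(f(-68, u(-4)) + H(224)) = (559429875/3061322 - 35995)/(49 - 134) = -109632855515/3061322/(-85) = -109632855515/3061322*(-1/85) = 21926571103/52042474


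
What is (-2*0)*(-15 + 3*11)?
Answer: 0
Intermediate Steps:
(-2*0)*(-15 + 3*11) = 0*(-15 + 33) = 0*18 = 0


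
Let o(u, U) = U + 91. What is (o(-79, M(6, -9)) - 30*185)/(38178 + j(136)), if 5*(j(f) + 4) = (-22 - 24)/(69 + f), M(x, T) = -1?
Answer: -466375/3260692 ≈ -0.14303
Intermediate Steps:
o(u, U) = 91 + U
j(f) = -4 - 46/(5*(69 + f)) (j(f) = -4 + ((-22 - 24)/(69 + f))/5 = -4 + (-46/(69 + f))/5 = -4 - 46/(5*(69 + f)))
(o(-79, M(6, -9)) - 30*185)/(38178 + j(136)) = ((91 - 1) - 30*185)/(38178 + 2*(-713 - 10*136)/(5*(69 + 136))) = (90 - 5550)/(38178 + (2/5)*(-713 - 1360)/205) = -5460/(38178 + (2/5)*(1/205)*(-2073)) = -5460/(38178 - 4146/1025) = -5460/39128304/1025 = -5460*1025/39128304 = -466375/3260692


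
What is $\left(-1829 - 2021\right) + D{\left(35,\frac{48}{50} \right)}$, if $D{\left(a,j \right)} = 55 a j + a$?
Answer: $-1967$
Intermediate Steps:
$D{\left(a,j \right)} = a + 55 a j$ ($D{\left(a,j \right)} = 55 a j + a = a + 55 a j$)
$\left(-1829 - 2021\right) + D{\left(35,\frac{48}{50} \right)} = \left(-1829 - 2021\right) + 35 \left(1 + 55 \cdot \frac{48}{50}\right) = -3850 + 35 \left(1 + 55 \cdot 48 \cdot \frac{1}{50}\right) = -3850 + 35 \left(1 + 55 \cdot \frac{24}{25}\right) = -3850 + 35 \left(1 + \frac{264}{5}\right) = -3850 + 35 \cdot \frac{269}{5} = -3850 + 1883 = -1967$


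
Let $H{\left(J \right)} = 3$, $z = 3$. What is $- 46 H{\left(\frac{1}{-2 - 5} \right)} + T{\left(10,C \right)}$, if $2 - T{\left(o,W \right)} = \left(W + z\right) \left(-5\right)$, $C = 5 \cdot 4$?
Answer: $-21$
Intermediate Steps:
$C = 20$
$T{\left(o,W \right)} = 17 + 5 W$ ($T{\left(o,W \right)} = 2 - \left(W + 3\right) \left(-5\right) = 2 - \left(3 + W\right) \left(-5\right) = 2 - \left(-15 - 5 W\right) = 2 + \left(15 + 5 W\right) = 17 + 5 W$)
$- 46 H{\left(\frac{1}{-2 - 5} \right)} + T{\left(10,C \right)} = \left(-46\right) 3 + \left(17 + 5 \cdot 20\right) = -138 + \left(17 + 100\right) = -138 + 117 = -21$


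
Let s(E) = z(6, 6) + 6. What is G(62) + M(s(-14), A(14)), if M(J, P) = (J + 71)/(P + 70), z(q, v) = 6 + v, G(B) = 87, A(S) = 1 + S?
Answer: 7484/85 ≈ 88.047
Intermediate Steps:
s(E) = 18 (s(E) = (6 + 6) + 6 = 12 + 6 = 18)
M(J, P) = (71 + J)/(70 + P)
G(62) + M(s(-14), A(14)) = 87 + (71 + 18)/(70 + (1 + 14)) = 87 + 89/(70 + 15) = 87 + 89/85 = 7484/85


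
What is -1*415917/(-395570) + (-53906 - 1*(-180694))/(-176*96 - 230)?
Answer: -21515267309/3387265910 ≈ -6.3518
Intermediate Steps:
-1*415917/(-395570) + (-53906 - 1*(-180694))/(-176*96 - 230) = -415917*(-1/395570) + (-53906 + 180694)/(-16896 - 230) = 415917/395570 + 126788/(-17126) = 415917/395570 + 126788*(-1/17126) = 415917/395570 - 63394/8563 = -21515267309/3387265910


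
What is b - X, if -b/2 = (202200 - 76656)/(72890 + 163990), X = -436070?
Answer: 2152000219/4935 ≈ 4.3607e+5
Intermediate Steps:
b = -5231/4935 (b = -2*(202200 - 76656)/(72890 + 163990) = -251088/236880 = -2*5231/9870 = -5231/4935 ≈ -1.0600)
b - X = -5231/4935 - 1*(-436070) = -5231/4935 + 436070 = 2152000219/4935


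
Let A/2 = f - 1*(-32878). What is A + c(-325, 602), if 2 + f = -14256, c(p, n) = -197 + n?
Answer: 37645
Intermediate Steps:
f = -14258 (f = -2 - 14256 = -14258)
A = 37240 (A = 2*(-14258 - 1*(-32878)) = 2*(-14258 + 32878) = 2*18620 = 37240)
A + c(-325, 602) = 37240 + (-197 + 602) = 37240 + 405 = 37645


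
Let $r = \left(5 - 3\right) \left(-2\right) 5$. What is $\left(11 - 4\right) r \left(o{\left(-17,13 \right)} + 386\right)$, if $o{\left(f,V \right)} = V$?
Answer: $-55860$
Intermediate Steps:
$r = -20$ ($r = 2 \left(-2\right) 5 = \left(-4\right) 5 = -20$)
$\left(11 - 4\right) r \left(o{\left(-17,13 \right)} + 386\right) = \left(11 - 4\right) \left(-20\right) \left(13 + 386\right) = 7 \left(-20\right) 399 = \left(-140\right) 399 = -55860$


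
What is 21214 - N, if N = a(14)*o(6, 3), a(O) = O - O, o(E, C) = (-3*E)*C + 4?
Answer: 21214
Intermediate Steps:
o(E, C) = 4 - 3*C*E (o(E, C) = -3*C*E + 4 = 4 - 3*C*E)
a(O) = 0
N = 0 (N = 0*(4 - 3*3*6) = 0*(4 - 54) = 0*(-50) = 0)
21214 - N = 21214 - 1*0 = 21214 + 0 = 21214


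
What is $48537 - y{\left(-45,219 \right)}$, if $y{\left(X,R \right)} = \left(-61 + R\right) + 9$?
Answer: $48370$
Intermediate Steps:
$y{\left(X,R \right)} = -52 + R$
$48537 - y{\left(-45,219 \right)} = 48537 - \left(-52 + 219\right) = 48537 - 167 = 48370$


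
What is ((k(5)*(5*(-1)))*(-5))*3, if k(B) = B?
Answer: 375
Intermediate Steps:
((k(5)*(5*(-1)))*(-5))*3 = ((5*(5*(-1)))*(-5))*3 = ((5*(-5))*(-5))*3 = -25*(-5)*3 = 125*3 = 375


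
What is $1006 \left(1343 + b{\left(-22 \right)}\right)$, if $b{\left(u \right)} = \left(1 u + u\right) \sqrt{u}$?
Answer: $1351058 - 44264 i \sqrt{22} \approx 1.3511 \cdot 10^{6} - 2.0762 \cdot 10^{5} i$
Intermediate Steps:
$b{\left(u \right)} = 2 u^{\frac{3}{2}}$ ($b{\left(u \right)} = \left(u + u\right) \sqrt{u} = 2 u \sqrt{u} = 2 u^{\frac{3}{2}}$)
$1006 \left(1343 + b{\left(-22 \right)}\right) = 1006 \left(1343 + 2 \left(-22\right)^{\frac{3}{2}}\right) = 1006 \left(1343 + 2 \left(- 22 i \sqrt{22}\right)\right) = 1006 \left(1343 - 44 i \sqrt{22}\right) = 1351058 - 44264 i \sqrt{22}$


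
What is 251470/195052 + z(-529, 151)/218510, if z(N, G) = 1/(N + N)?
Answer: 14533933666887/11273204911540 ≈ 1.2892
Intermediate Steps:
z(N, G) = 1/(2*N)
251470/195052 + z(-529, 151)/218510 = 251470/195052 + ((½)/(-529))/218510 = 251470*(1/195052) + ((½)*(-1/529))*(1/218510) = 125735/97526 - 1/1058*1/218510 = 125735/97526 - 1/231183580 = 14533933666887/11273204911540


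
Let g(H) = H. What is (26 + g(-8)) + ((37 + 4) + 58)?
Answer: 117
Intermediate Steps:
(26 + g(-8)) + ((37 + 4) + 58) = (26 - 8) + ((37 + 4) + 58) = 18 + (41 + 58) = 18 + 99 = 117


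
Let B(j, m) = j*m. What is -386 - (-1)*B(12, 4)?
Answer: -338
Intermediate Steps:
-386 - (-1)*B(12, 4) = -386 - (-1)*12*4 = -386 - (-1)*48 = -386 - 1*(-48) = -386 + 48 = -338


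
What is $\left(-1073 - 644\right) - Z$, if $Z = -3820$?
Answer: $2103$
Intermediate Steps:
$\left(-1073 - 644\right) - Z = \left(-1073 - 644\right) - -3820 = -1717 + 3820 = 2103$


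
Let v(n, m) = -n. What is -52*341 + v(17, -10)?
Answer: -17749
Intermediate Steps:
-52*341 + v(17, -10) = -52*341 - 1*17 = -17732 - 17 = -17749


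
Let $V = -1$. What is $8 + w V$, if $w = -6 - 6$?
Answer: $20$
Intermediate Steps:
$w = -12$
$8 + w V = 8 - -12 = 8 + 12 = 20$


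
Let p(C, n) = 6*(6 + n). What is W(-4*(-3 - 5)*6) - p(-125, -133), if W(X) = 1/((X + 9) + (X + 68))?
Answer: 351283/461 ≈ 762.00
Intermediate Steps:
p(C, n) = 36 + 6*n
W(X) = 1/(77 + 2*X) (W(X) = 1/((9 + X) + (68 + X)) = 1/(77 + 2*X))
W(-4*(-3 - 5)*6) - p(-125, -133) = 1/(77 + 2*(-4*(-3 - 5)*6)) - (36 + 6*(-133)) = 1/(77 + 2*(-4*(-8)*6)) - (36 - 798) = 1/(77 + 2*(32*6)) - 1*(-762) = 1/(77 + 2*192) + 762 = 1/(77 + 384) + 762 = 1/461 + 762 = 351283/461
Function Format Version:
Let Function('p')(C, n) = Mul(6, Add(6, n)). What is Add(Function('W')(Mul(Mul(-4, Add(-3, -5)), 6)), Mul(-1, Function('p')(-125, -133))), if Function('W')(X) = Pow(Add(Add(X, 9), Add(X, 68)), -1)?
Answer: Rational(351283, 461) ≈ 762.00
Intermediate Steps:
Function('p')(C, n) = Add(36, Mul(6, n))
Function('W')(X) = Pow(Add(77, Mul(2, X)), -1) (Function('W')(X) = Pow(Add(Add(9, X), Add(68, X)), -1) = Pow(Add(77, Mul(2, X)), -1))
Add(Function('W')(Mul(Mul(-4, Add(-3, -5)), 6)), Mul(-1, Function('p')(-125, -133))) = Add(Pow(Add(77, Mul(2, Mul(Mul(-4, Add(-3, -5)), 6))), -1), Mul(-1, Add(36, Mul(6, -133)))) = Add(Pow(Add(77, Mul(2, Mul(Mul(-4, -8), 6))), -1), Mul(-1, Add(36, -798))) = Add(Pow(Add(77, Mul(2, Mul(32, 6))), -1), Mul(-1, -762)) = Add(Pow(Add(77, Mul(2, 192)), -1), 762) = Add(Pow(Add(77, 384), -1), 762) = Add(Pow(461, -1), 762) = Add(Rational(1, 461), 762) = Rational(351283, 461)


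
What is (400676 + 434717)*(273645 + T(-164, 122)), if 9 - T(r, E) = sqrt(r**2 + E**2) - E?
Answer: 228710553968 - 1670786*sqrt(10445) ≈ 2.2854e+11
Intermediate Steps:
T(r, E) = 9 + E - sqrt(E**2 + r**2) (T(r, E) = 9 - (sqrt(r**2 + E**2) - E) = 9 - (sqrt(E**2 + r**2) - E) = 9 + (E - sqrt(E**2 + r**2)) = 9 + E - sqrt(E**2 + r**2))
(400676 + 434717)*(273645 + T(-164, 122)) = (400676 + 434717)*(273645 + (9 + 122 - sqrt(122**2 + (-164)**2))) = 835393*(273645 + (9 + 122 - sqrt(14884 + 26896))) = 835393*(273645 + (9 + 122 - sqrt(41780))) = 835393*(273645 + (9 + 122 - 2*sqrt(10445))) = 835393*(273645 + (131 - 2*sqrt(10445))) = 835393*(273776 - 2*sqrt(10445)) = 228710553968 - 1670786*sqrt(10445)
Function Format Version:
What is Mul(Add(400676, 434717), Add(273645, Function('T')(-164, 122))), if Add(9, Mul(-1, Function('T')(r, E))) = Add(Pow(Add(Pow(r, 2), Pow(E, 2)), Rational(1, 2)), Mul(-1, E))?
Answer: Add(228710553968, Mul(-1670786, Pow(10445, Rational(1, 2)))) ≈ 2.2854e+11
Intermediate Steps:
Function('T')(r, E) = Add(9, E, Mul(-1, Pow(Add(Pow(E, 2), Pow(r, 2)), Rational(1, 2)))) (Function('T')(r, E) = Add(9, Mul(-1, Add(Pow(Add(Pow(r, 2), Pow(E, 2)), Rational(1, 2)), Mul(-1, E)))) = Add(9, Mul(-1, Add(Pow(Add(Pow(E, 2), Pow(r, 2)), Rational(1, 2)), Mul(-1, E)))) = Add(9, Add(E, Mul(-1, Pow(Add(Pow(E, 2), Pow(r, 2)), Rational(1, 2))))) = Add(9, E, Mul(-1, Pow(Add(Pow(E, 2), Pow(r, 2)), Rational(1, 2)))))
Mul(Add(400676, 434717), Add(273645, Function('T')(-164, 122))) = Mul(Add(400676, 434717), Add(273645, Add(9, 122, Mul(-1, Pow(Add(Pow(122, 2), Pow(-164, 2)), Rational(1, 2)))))) = Mul(835393, Add(273645, Add(9, 122, Mul(-1, Pow(Add(14884, 26896), Rational(1, 2)))))) = Mul(835393, Add(273645, Add(9, 122, Mul(-1, Pow(41780, Rational(1, 2)))))) = Mul(835393, Add(273645, Add(9, 122, Mul(-1, Mul(2, Pow(10445, Rational(1, 2))))))) = Mul(835393, Add(273645, Add(9, 122, Mul(-2, Pow(10445, Rational(1, 2)))))) = Mul(835393, Add(273645, Add(131, Mul(-2, Pow(10445, Rational(1, 2)))))) = Mul(835393, Add(273776, Mul(-2, Pow(10445, Rational(1, 2))))) = Add(228710553968, Mul(-1670786, Pow(10445, Rational(1, 2))))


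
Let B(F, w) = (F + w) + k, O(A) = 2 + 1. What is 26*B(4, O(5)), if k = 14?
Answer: 546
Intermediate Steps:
O(A) = 3
B(F, w) = 14 + F + w (B(F, w) = (F + w) + 14 = 14 + F + w)
26*B(4, O(5)) = 26*(14 + 4 + 3) = 26*21 = 546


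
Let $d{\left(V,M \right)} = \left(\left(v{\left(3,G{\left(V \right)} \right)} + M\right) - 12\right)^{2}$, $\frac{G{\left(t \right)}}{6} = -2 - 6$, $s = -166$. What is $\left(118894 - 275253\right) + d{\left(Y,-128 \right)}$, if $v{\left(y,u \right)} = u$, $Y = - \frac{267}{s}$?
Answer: $-121015$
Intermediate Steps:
$G{\left(t \right)} = -48$ ($G{\left(t \right)} = 6 \left(-2 - 6\right) = 6 \left(-8\right) = -48$)
$Y = \frac{267}{166}$ ($Y = - \frac{267}{-166} = \left(-267\right) \left(- \frac{1}{166}\right) = \frac{267}{166} \approx 1.6084$)
$d{\left(V,M \right)} = \left(-60 + M\right)^{2}$ ($d{\left(V,M \right)} = \left(\left(-48 + M\right) - 12\right)^{2} = \left(-60 + M\right)^{2}$)
$\left(118894 - 275253\right) + d{\left(Y,-128 \right)} = \left(118894 - 275253\right) + \left(-60 - 128\right)^{2} = -156359 + \left(-188\right)^{2} = -156359 + 35344 = -121015$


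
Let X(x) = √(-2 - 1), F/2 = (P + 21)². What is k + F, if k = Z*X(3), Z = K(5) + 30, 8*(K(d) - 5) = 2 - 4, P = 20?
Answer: 3362 + 139*I*√3/4 ≈ 3362.0 + 60.189*I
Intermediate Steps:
K(d) = 19/4 (K(d) = 5 + (2 - 4)/8 = 5 + (⅛)*(-2) = 5 - ¼ = 19/4)
F = 3362 (F = 2*(20 + 21)² = 2*41² = 2*1681 = 3362)
X(x) = I*√3 (X(x) = √(-3) = I*√3)
Z = 139/4 (Z = 19/4 + 30 = 139/4 ≈ 34.750)
k = 139*I*√3/4 (k = 139*(I*√3)/4 = 139*I*√3/4 ≈ 60.189*I)
k + F = 139*I*√3/4 + 3362 = 3362 + 139*I*√3/4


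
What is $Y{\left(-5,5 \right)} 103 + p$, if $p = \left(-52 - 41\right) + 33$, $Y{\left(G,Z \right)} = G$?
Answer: $-575$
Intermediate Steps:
$p = -60$ ($p = -93 + 33 = -60$)
$Y{\left(-5,5 \right)} 103 + p = \left(-5\right) 103 - 60 = -515 - 60 = -575$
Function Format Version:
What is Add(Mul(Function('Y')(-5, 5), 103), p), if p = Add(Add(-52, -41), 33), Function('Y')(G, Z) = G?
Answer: -575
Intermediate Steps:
p = -60 (p = Add(-93, 33) = -60)
Add(Mul(Function('Y')(-5, 5), 103), p) = Add(Mul(-5, 103), -60) = Add(-515, -60) = -575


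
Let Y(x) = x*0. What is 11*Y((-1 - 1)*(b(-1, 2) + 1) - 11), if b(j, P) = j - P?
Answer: 0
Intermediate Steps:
Y(x) = 0
11*Y((-1 - 1)*(b(-1, 2) + 1) - 11) = 11*0 = 0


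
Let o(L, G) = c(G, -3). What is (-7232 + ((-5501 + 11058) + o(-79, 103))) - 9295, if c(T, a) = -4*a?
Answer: -10958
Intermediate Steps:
o(L, G) = 12 (o(L, G) = -4*(-3) = 12)
(-7232 + ((-5501 + 11058) + o(-79, 103))) - 9295 = (-7232 + ((-5501 + 11058) + 12)) - 9295 = (-7232 + (5557 + 12)) - 9295 = (-7232 + 5569) - 9295 = -1663 - 9295 = -10958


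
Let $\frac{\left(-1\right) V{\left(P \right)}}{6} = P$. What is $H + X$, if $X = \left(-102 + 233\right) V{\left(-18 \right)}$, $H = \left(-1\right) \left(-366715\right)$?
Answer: $380863$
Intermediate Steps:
$V{\left(P \right)} = - 6 P$
$H = 366715$
$X = 14148$ ($X = \left(-102 + 233\right) \left(\left(-6\right) \left(-18\right)\right) = 131 \cdot 108 = 14148$)
$H + X = 366715 + 14148 = 380863$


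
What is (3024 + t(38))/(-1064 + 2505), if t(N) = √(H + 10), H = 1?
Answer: 3024/1441 + √11/1441 ≈ 2.1008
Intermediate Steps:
t(N) = √11 (t(N) = √(1 + 10) = √11)
(3024 + t(38))/(-1064 + 2505) = (3024 + √11)/(-1064 + 2505) = (3024 + √11)/1441 = (3024 + √11)*(1/1441) = 3024/1441 + √11/1441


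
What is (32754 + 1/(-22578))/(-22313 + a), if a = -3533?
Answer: -739519811/583550988 ≈ -1.2673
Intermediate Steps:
(32754 + 1/(-22578))/(-22313 + a) = (32754 + 1/(-22578))/(-22313 - 3533) = (32754 - 1/22578)/(-25846) = (739519811/22578)*(-1/25846) = -739519811/583550988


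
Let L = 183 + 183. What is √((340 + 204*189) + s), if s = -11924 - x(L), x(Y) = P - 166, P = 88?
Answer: 5*√1082 ≈ 164.47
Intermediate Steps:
L = 366
x(Y) = -78 (x(Y) = 88 - 166 = -78)
s = -11846 (s = -11924 - 1*(-78) = -11924 + 78 = -11846)
√((340 + 204*189) + s) = √((340 + 204*189) - 11846) = √((340 + 38556) - 11846) = √(38896 - 11846) = √27050 = 5*√1082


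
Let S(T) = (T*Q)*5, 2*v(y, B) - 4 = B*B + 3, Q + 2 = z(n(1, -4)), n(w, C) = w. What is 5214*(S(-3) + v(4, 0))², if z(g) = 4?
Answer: 7323063/2 ≈ 3.6615e+6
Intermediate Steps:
Q = 2 (Q = -2 + 4 = 2)
v(y, B) = 7/2 + B²/2 (v(y, B) = 2 + (B*B + 3)/2 = 2 + (B² + 3)/2 = 2 + (3 + B²)/2 = 2 + (3/2 + B²/2) = 7/2 + B²/2)
S(T) = 10*T (S(T) = (T*2)*5 = (2*T)*5 = 10*T)
5214*(S(-3) + v(4, 0))² = 5214*(10*(-3) + (7/2 + (½)*0²))² = 5214*(-30 + (7/2 + (½)*0))² = 5214*(-30 + (7/2 + 0))² = 5214*(-30 + 7/2)² = 5214*(-53/2)² = 5214*(2809/4) = 7323063/2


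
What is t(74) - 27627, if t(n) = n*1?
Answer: -27553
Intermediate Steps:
t(n) = n
t(74) - 27627 = 74 - 27627 = -27553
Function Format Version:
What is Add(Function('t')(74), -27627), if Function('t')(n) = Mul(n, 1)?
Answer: -27553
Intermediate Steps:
Function('t')(n) = n
Add(Function('t')(74), -27627) = Add(74, -27627) = -27553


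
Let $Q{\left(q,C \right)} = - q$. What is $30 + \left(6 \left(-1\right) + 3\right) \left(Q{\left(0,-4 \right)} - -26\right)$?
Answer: $-48$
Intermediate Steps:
$30 + \left(6 \left(-1\right) + 3\right) \left(Q{\left(0,-4 \right)} - -26\right) = 30 + \left(6 \left(-1\right) + 3\right) \left(\left(-1\right) 0 - -26\right) = 30 + \left(-6 + 3\right) \left(0 + 26\right) = 30 - 78 = -48$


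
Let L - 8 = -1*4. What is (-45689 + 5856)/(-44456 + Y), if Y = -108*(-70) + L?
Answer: 39833/36892 ≈ 1.0797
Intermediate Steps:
L = 4 (L = 8 - 1*4 = 8 - 4 = 4)
Y = 7564 (Y = -108*(-70) + 4 = 7560 + 4 = 7564)
(-45689 + 5856)/(-44456 + Y) = (-45689 + 5856)/(-44456 + 7564) = -39833/(-36892) = -39833*(-1/36892) = 39833/36892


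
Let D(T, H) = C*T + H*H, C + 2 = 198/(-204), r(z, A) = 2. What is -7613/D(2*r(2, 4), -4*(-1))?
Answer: -129421/70 ≈ -1848.9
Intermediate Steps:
C = -101/34 (C = -2 + 198/(-204) = -2 + 198*(-1/204) = -2 - 33/34 = -101/34 ≈ -2.9706)
D(T, H) = H² - 101*T/34 (D(T, H) = -101*T/34 + H*H = -101*T/34 + H² = H² - 101*T/34)
-7613/D(2*r(2, 4), -4*(-1)) = -7613/((-4*(-1))² - 101*2/17) = -7613/(4² - 101/34*4) = -7613/(16 - 202/17) = -7613/70/17 = -7613*17/70 = -129421/70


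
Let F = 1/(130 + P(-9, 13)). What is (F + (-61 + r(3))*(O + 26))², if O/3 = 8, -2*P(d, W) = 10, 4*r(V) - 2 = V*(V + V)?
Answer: 122499300001/15625 ≈ 7.8400e+6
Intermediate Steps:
r(V) = ½ + V²/2 (r(V) = ½ + (V*(V + V))/4 = ½ + (V*(2*V))/4 = ½ + (2*V²)/4 = ½ + V²/2)
P(d, W) = -5 (P(d, W) = -½*10 = -5)
O = 24 (O = 3*8 = 24)
F = 1/125 (F = 1/(130 - 5) = 1/125 ≈ 0.0080000)
(F + (-61 + r(3))*(O + 26))² = (1/125 + (-61 + (½ + (½)*3²))*(24 + 26))² = (1/125 + (-61 + (½ + (½)*9))*50)² = (1/125 + (-61 + (½ + 9/2))*50)² = (1/125 + (-61 + 5)*50)² = (1/125 - 56*50)² = (1/125 - 2800)² = (-349999/125)² = 122499300001/15625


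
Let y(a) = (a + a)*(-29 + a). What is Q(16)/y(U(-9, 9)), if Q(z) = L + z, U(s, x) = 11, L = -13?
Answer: -1/132 ≈ -0.0075758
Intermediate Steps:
y(a) = 2*a*(-29 + a) (y(a) = (2*a)*(-29 + a) = 2*a*(-29 + a))
Q(z) = -13 + z
Q(16)/y(U(-9, 9)) = (-13 + 16)/((2*11*(-29 + 11))) = 3/((2*11*(-18))) = 3/(-396) = 3*(-1/396) = -1/132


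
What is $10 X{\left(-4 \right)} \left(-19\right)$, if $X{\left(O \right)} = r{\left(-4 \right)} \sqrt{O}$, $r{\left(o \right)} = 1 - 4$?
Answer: $1140 i \approx 1140.0 i$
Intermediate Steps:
$r{\left(o \right)} = -3$
$X{\left(O \right)} = - 3 \sqrt{O}$
$10 X{\left(-4 \right)} \left(-19\right) = 10 \left(- 3 \sqrt{-4}\right) \left(-19\right) = 10 \left(- 3 \cdot 2 i\right) \left(-19\right) = 10 \left(- 6 i\right) \left(-19\right) = - 60 i \left(-19\right) = 1140 i$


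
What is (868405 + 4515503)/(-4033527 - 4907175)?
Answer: -897318/1490117 ≈ -0.60218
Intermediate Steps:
(868405 + 4515503)/(-4033527 - 4907175) = 5383908/(-8940702) = 5383908*(-1/8940702) = -897318/1490117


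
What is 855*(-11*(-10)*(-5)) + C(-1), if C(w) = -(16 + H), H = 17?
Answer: -470283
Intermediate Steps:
C(w) = -33 (C(w) = -(16 + 17) = -1*33 = -33)
855*(-11*(-10)*(-5)) + C(-1) = 855*(-11*(-10)*(-5)) - 33 = 855*(110*(-5)) - 33 = 855*(-550) - 33 = -470250 - 33 = -470283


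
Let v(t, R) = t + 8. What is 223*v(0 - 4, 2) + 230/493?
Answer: 439986/493 ≈ 892.47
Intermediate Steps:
v(t, R) = 8 + t
223*v(0 - 4, 2) + 230/493 = 223*(8 + (0 - 4)) + 230/493 = 223*(8 - 4) + 230*(1/493) = 223*4 + 230/493 = 892 + 230/493 = 439986/493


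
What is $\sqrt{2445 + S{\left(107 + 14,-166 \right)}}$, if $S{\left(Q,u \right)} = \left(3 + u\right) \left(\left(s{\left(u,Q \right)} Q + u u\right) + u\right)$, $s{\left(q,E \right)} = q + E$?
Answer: $i \sqrt{3574590} \approx 1890.7 i$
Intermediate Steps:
$s{\left(q,E \right)} = E + q$
$S{\left(Q,u \right)} = \left(3 + u\right) \left(u + u^{2} + Q \left(Q + u\right)\right)$ ($S{\left(Q,u \right)} = \left(3 + u\right) \left(\left(\left(Q + u\right) Q + u u\right) + u\right) = \left(3 + u\right) \left(\left(Q \left(Q + u\right) + u^{2}\right) + u\right) = \left(3 + u\right) \left(\left(u^{2} + Q \left(Q + u\right)\right) + u\right) = \left(3 + u\right) \left(u + u^{2} + Q \left(Q + u\right)\right)$)
$\sqrt{2445 + S{\left(107 + 14,-166 \right)}} = \sqrt{2445 + \left(\left(-166\right)^{3} + 3 \left(-166\right) + 4 \left(-166\right)^{2} + 3 \left(107 + 14\right) \left(\left(107 + 14\right) - 166\right) + \left(107 + 14\right) \left(-166\right) \left(\left(107 + 14\right) - 166\right)\right)} = \sqrt{2445 + \left(-4574296 - 498 + 4 \cdot 27556 + 3 \cdot 121 \left(121 - 166\right) + 121 \left(-166\right) \left(121 - 166\right)\right)} = \sqrt{2445 + \left(-4574296 - 498 + 110224 + 3 \cdot 121 \left(-45\right) + 121 \left(-166\right) \left(-45\right)\right)} = \sqrt{2445 - 3577035} = \sqrt{-3574590} = i \sqrt{3574590}$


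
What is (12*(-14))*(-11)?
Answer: 1848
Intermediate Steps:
(12*(-14))*(-11) = -168*(-11) = 1848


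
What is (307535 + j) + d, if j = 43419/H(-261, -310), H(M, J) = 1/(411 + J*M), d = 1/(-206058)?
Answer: 727628719677971/206058 ≈ 3.5312e+9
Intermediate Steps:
d = -1/206058 ≈ -4.8530e-6
j = 3530876499 (j = 43419/(1/(411 - 310*(-261))) = 43419/(1/(411 + 80910)) = 43419/(1/81321) = 43419*81321 = 3530876499)
(307535 + j) + d = (307535 + 3530876499) - 1/206058 = 3531184034 - 1/206058 = 727628719677971/206058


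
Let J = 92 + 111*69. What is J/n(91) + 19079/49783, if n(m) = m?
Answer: 387604222/4530253 ≈ 85.559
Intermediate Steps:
J = 7751 (J = 92 + 7659 = 7751)
J/n(91) + 19079/49783 = 7751/91 + 19079/49783 = 387604222/4530253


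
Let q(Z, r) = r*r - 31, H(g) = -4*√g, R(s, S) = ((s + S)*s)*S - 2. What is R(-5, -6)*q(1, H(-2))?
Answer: 20916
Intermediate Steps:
R(s, S) = -2 + S*s*(S + s) (R(s, S) = ((S + s)*s)*S - 2 = (s*(S + s))*S - 2 = S*s*(S + s) - 2 = -2 + S*s*(S + s))
q(Z, r) = -31 + r² (q(Z, r) = r² - 31 = -31 + r²)
R(-5, -6)*q(1, H(-2)) = (-2 - 6*(-5)² - 5*(-6)²)*(-31 + (-4*I*√2)²) = (-2 - 6*25 - 5*36)*(-31 + (-4*I*√2)²) = (-2 - 150 - 180)*(-31 + (-4*I*√2)²) = -332*(-31 - 32) = -332*(-63) = 20916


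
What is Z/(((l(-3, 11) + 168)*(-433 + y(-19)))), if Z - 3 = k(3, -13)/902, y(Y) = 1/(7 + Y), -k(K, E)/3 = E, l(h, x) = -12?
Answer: -2745/60940022 ≈ -4.5044e-5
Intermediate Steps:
k(K, E) = -3*E
Z = 2745/902 (Z = 3 - 3*(-13)/902 = 3 + 39*(1/902) = 3 + 39/902 = 2745/902 ≈ 3.0432)
Z/(((l(-3, 11) + 168)*(-433 + y(-19)))) = 2745/(902*(((-12 + 168)*(-433 + 1/(7 - 19))))) = 2745/(902*((156*(-433 + 1/(-12))))) = 2745/(902*((156*(-433 - 1/12)))) = 2745/(902*((156*(-5197/12)))) = (2745/902)/(-67561) = (2745/902)*(-1/67561) = -2745/60940022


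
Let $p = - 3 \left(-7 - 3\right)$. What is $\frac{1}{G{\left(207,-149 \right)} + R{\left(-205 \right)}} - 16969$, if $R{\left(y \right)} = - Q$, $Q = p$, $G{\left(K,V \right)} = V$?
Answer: $- \frac{3037452}{179} \approx -16969.0$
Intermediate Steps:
$p = 30$ ($p = \left(-3\right) \left(-10\right) = 30$)
$Q = 30$
$R{\left(y \right)} = -30$ ($R{\left(y \right)} = \left(-1\right) 30 = -30$)
$\frac{1}{G{\left(207,-149 \right)} + R{\left(-205 \right)}} - 16969 = \frac{1}{-149 - 30} - 16969 = \frac{1}{-179} - 16969 = - \frac{1}{179} - 16969 = - \frac{3037452}{179}$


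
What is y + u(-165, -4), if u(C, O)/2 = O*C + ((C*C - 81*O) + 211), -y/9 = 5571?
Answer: 6701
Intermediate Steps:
y = -50139 (y = -9*5571 = -50139)
u(C, O) = 422 - 162*O + 2*C² + 2*C*O (u(C, O) = 2*(O*C + ((C*C - 81*O) + 211)) = 2*(C*O + ((C² - 81*O) + 211)) = 2*(C*O + (211 + C² - 81*O)) = 2*(211 + C² - 81*O + C*O) = 422 - 162*O + 2*C² + 2*C*O)
y + u(-165, -4) = -50139 + (422 - 162*(-4) + 2*(-165)² + 2*(-165)*(-4)) = -50139 + (422 + 648 + 2*27225 + 1320) = -50139 + (422 + 648 + 54450 + 1320) = -50139 + 56840 = 6701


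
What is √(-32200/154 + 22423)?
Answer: √2687883/11 ≈ 149.04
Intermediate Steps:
√(-32200/154 + 22423) = √(-200*23/22 + 22423) = √(-2300/11 + 22423) = √(244353/11) = √2687883/11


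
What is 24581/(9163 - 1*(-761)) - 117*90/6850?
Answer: 6388013/6797940 ≈ 0.93970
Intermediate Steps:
24581/(9163 - 1*(-761)) - 117*90/6850 = 24581/(9163 + 761) - 10530*1/6850 = 24581/9924 - 1053/685 = 6388013/6797940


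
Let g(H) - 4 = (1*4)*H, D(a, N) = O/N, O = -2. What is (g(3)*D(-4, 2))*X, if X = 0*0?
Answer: 0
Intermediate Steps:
D(a, N) = -2/N
X = 0
g(H) = 4 + 4*H (g(H) = 4 + (1*4)*H = 4 + 4*H)
(g(3)*D(-4, 2))*X = ((4 + 4*3)*(-2/2))*0 = ((4 + 12)*(-2*1/2))*0 = (16*(-1))*0 = -16*0 = 0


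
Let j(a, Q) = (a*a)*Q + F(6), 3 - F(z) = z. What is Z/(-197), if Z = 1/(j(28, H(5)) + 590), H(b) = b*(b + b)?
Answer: -1/7838039 ≈ -1.2758e-7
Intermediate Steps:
H(b) = 2*b² (H(b) = b*(2*b) = 2*b²)
F(z) = 3 - z
j(a, Q) = -3 + Q*a² (j(a, Q) = (a*a)*Q + (3 - 1*6) = a²*Q + (3 - 6) = Q*a² - 3 = -3 + Q*a²)
Z = 1/39787 (Z = 1/((-3 + (2*5²)*28²) + 590) = 1/((-3 + (2*25)*784) + 590) = 1/((-3 + 50*784) + 590) = 1/((-3 + 39200) + 590) = 1/(39197 + 590) = 1/39787 ≈ 2.5134e-5)
Z/(-197) = (1/39787)/(-197) = (1/39787)*(-1/197) = -1/7838039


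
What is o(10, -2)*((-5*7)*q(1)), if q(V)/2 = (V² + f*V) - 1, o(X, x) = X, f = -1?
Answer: 700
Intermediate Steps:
q(V) = -2 - 2*V + 2*V² (q(V) = 2*((V² - V) - 1) = 2*(-1 + V² - V) = -2 - 2*V + 2*V²)
o(10, -2)*((-5*7)*q(1)) = 10*((-5*7)*(-2 - 2*1 + 2*1²)) = 10*(-35*(-2 - 2 + 2*1)) = 10*(-35*(-2 - 2 + 2)) = 10*(-35*(-2)) = 10*70 = 700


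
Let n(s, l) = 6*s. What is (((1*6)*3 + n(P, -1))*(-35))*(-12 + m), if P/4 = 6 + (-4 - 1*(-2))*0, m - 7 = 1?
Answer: 22680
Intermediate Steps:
m = 8 (m = 7 + 1 = 8)
P = 24 (P = 4*(6 + (-4 - 1*(-2))*0) = 4*(6 + (-4 + 2)*0) = 4*(6 - 2*0) = 4*(6 + 0) = 4*6 = 24)
(((1*6)*3 + n(P, -1))*(-35))*(-12 + m) = (((1*6)*3 + 6*24)*(-35))*(-12 + 8) = ((6*3 + 144)*(-35))*(-4) = ((18 + 144)*(-35))*(-4) = (162*(-35))*(-4) = -5670*(-4) = 22680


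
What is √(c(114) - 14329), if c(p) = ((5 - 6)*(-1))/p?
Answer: I*√186219570/114 ≈ 119.7*I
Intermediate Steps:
c(p) = 1/p (c(p) = (-1*(-1))/p = 1/p)
√(c(114) - 14329) = √(1/114 - 14329) = √(-1633505/114) = I*√186219570/114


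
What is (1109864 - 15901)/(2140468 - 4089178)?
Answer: -1093963/1948710 ≈ -0.56138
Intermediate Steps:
(1109864 - 15901)/(2140468 - 4089178) = 1093963/(-1948710) = 1093963*(-1/1948710) = -1093963/1948710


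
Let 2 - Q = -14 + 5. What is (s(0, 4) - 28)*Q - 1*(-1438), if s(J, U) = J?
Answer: 1130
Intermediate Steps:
Q = 11 (Q = 2 - (-14 + 5) = 2 - 1*(-9) = 2 + 9 = 11)
(s(0, 4) - 28)*Q - 1*(-1438) = (0 - 28)*11 - 1*(-1438) = -28*11 + 1438 = -308 + 1438 = 1130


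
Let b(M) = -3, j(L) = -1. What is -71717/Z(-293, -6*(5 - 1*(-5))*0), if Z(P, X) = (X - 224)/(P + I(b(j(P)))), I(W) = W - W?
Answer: -21013081/224 ≈ -93808.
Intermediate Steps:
I(W) = 0
Z(P, X) = (-224 + X)/P (Z(P, X) = (X - 224)/(P + 0) = (-224 + X)/P)
-71717/Z(-293, -6*(5 - 1*(-5))*0) = -71717*(-293/(-224 - 6*(5 - 1*(-5))*0)) = -71717*(-293/(-224 - 6*(5 + 5)*0)) = -71717*(-293/(-224 - 6*10*0)) = -71717*(-293/(-224 - 60*0)) = -71717*(-293/(-224 + 0)) = -71717/((-1/293*(-224))) = -71717/224/293 = -71717*293/224 = -21013081/224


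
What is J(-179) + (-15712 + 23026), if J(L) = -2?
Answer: 7312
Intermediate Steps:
J(-179) + (-15712 + 23026) = -2 + (-15712 + 23026) = -2 + 7314 = 7312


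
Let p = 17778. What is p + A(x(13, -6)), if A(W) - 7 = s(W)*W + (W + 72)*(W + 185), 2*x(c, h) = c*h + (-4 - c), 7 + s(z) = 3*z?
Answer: 28255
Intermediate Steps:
s(z) = -7 + 3*z
x(c, h) = -2 - c/2 + c*h/2 (x(c, h) = (c*h + (-4 - c))/2 = (-4 - c + c*h)/2 = -2 - c/2 + c*h/2)
A(W) = 7 + W*(-7 + 3*W) + (72 + W)*(185 + W) (A(W) = 7 + ((-7 + 3*W)*W + (W + 72)*(W + 185)) = 7 + (W*(-7 + 3*W) + (72 + W)*(185 + W)) = 7 + W*(-7 + 3*W) + (72 + W)*(185 + W))
p + A(x(13, -6)) = 17778 + (13327 + 4*(-2 - ½*13 + (½)*13*(-6))² + 250*(-2 - ½*13 + (½)*13*(-6))) = 17778 + (13327 + 4*(-2 - 13/2 - 39)² + 250*(-2 - 13/2 - 39)) = 17778 + (13327 + 4*(-95/2)² + 250*(-95/2)) = 17778 + (13327 + 4*(9025/4) - 11875) = 17778 + (13327 + 9025 - 11875) = 17778 + 10477 = 28255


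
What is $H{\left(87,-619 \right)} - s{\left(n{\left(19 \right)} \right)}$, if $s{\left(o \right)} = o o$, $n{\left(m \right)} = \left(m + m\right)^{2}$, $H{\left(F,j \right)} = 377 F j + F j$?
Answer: $-22441570$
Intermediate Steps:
$H{\left(F,j \right)} = 378 F j$ ($H{\left(F,j \right)} = 377 F j + F j = 378 F j$)
$n{\left(m \right)} = 4 m^{2}$ ($n{\left(m \right)} = \left(2 m\right)^{2} = 4 m^{2}$)
$s{\left(o \right)} = o^{2}$
$H{\left(87,-619 \right)} - s{\left(n{\left(19 \right)} \right)} = 378 \cdot 87 \left(-619\right) - \left(4 \cdot 19^{2}\right)^{2} = -20356434 - \left(4 \cdot 361\right)^{2} = -20356434 - 1444^{2} = -20356434 - 2085136 = -22441570$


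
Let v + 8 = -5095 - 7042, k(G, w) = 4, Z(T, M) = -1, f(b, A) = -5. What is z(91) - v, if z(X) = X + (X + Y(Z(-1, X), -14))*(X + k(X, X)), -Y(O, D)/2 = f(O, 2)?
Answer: 21831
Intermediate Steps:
Y(O, D) = 10 (Y(O, D) = -2*(-5) = 10)
v = -12145 (v = -8 + (-5095 - 7042) = -8 - 12137 = -12145)
z(X) = X + (4 + X)*(10 + X) (z(X) = X + (X + 10)*(X + 4) = X + (10 + X)*(4 + X) = X + (4 + X)*(10 + X))
z(91) - v = (40 + 91² + 15*91) - 1*(-12145) = (40 + 8281 + 1365) + 12145 = 9686 + 12145 = 21831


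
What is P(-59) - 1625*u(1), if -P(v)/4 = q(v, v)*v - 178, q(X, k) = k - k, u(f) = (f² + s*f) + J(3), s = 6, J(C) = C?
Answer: -15538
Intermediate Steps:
u(f) = 3 + f² + 6*f (u(f) = (f² + 6*f) + 3 = 3 + f² + 6*f)
q(X, k) = 0
P(v) = 712 (P(v) = -4*(0*v - 178) = -4*(0 - 178) = -4*(-178) = 712)
P(-59) - 1625*u(1) = 712 - 1625*(3 + 1² + 6*1) = 712 - 1625*(3 + 1 + 6) = 712 - 1625*10 = 712 - 16250 = -15538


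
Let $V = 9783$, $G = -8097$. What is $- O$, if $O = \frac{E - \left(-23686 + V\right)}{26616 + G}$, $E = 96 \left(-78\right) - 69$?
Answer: $- \frac{6346}{18519} \approx -0.34268$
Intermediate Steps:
$E = -7557$ ($E = -7488 - 69 = -7557$)
$O = \frac{6346}{18519}$ ($O = \frac{-7557 + \left(23686 - 9783\right)}{26616 - 8097} = \frac{-7557 + \left(23686 - 9783\right)}{18519} = \left(-7557 + 13903\right) \frac{1}{18519} = 6346 \cdot \frac{1}{18519} = \frac{6346}{18519} \approx 0.34268$)
$- O = \left(-1\right) \frac{6346}{18519} = - \frac{6346}{18519}$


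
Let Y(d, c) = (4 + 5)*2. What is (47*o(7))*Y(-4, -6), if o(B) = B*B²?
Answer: 290178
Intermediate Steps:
Y(d, c) = 18 (Y(d, c) = 9*2 = 18)
o(B) = B³
(47*o(7))*Y(-4, -6) = (47*7³)*18 = (47*343)*18 = 16121*18 = 290178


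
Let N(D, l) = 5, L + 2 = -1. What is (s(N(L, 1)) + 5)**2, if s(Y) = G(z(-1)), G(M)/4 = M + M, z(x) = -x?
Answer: 169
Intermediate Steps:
L = -3 (L = -2 - 1 = -3)
G(M) = 8*M (G(M) = 4*(M + M) = 4*(2*M) = 8*M)
s(Y) = 8 (s(Y) = 8*(-1*(-1)) = 8*1 = 8)
(s(N(L, 1)) + 5)**2 = (8 + 5)**2 = 13**2 = 169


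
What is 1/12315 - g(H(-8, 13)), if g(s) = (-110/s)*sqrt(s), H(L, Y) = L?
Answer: 1/12315 - 55*I*sqrt(2)/2 ≈ 8.1202e-5 - 38.891*I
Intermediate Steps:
g(s) = -110/sqrt(s)
1/12315 - g(H(-8, 13)) = 1/12315 - (-110)/sqrt(-8) = 1/12315 - (-110)*(-I*sqrt(2)/4) = 1/12315 - 55*I*sqrt(2)/2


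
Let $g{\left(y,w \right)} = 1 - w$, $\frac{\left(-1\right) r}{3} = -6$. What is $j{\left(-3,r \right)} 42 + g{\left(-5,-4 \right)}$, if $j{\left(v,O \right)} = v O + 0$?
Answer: $-2263$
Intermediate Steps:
$r = 18$ ($r = \left(-3\right) \left(-6\right) = 18$)
$j{\left(v,O \right)} = O v$ ($j{\left(v,O \right)} = O v + 0 = O v$)
$j{\left(-3,r \right)} 42 + g{\left(-5,-4 \right)} = 18 \left(-3\right) 42 + \left(1 - -4\right) = \left(-54\right) 42 + \left(1 + 4\right) = -2268 + 5 = -2263$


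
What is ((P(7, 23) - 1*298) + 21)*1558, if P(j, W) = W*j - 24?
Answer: -218120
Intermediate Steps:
P(j, W) = -24 + W*j
((P(7, 23) - 1*298) + 21)*1558 = (((-24 + 23*7) - 1*298) + 21)*1558 = (((-24 + 161) - 298) + 21)*1558 = ((137 - 298) + 21)*1558 = (-161 + 21)*1558 = -140*1558 = -218120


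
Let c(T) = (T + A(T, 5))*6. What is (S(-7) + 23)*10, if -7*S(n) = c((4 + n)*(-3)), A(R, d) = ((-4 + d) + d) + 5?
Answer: 410/7 ≈ 58.571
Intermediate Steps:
A(R, d) = 1 + 2*d (A(R, d) = (-4 + 2*d) + 5 = 1 + 2*d)
c(T) = 66 + 6*T (c(T) = (T + (1 + 2*5))*6 = (T + (1 + 10))*6 = (T + 11)*6 = (11 + T)*6 = 66 + 6*T)
S(n) = 6/7 + 18*n/7 (S(n) = -(66 + 6*((4 + n)*(-3)))/7 = -(66 + 6*(-12 - 3*n))/7 = -(66 + (-72 - 18*n))/7 = -(-6 - 18*n)/7 = 6/7 + 18*n/7)
(S(-7) + 23)*10 = ((6/7 + (18/7)*(-7)) + 23)*10 = ((6/7 - 18) + 23)*10 = (-120/7 + 23)*10 = (41/7)*10 = 410/7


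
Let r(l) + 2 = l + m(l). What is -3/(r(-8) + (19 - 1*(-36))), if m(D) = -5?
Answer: -3/40 ≈ -0.075000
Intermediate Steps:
r(l) = -7 + l (r(l) = -2 + (l - 5) = -2 + (-5 + l) = -7 + l)
-3/(r(-8) + (19 - 1*(-36))) = -3/((-7 - 8) + (19 - 1*(-36))) = -3/(-15 + (19 + 36)) = -3/(-15 + 55) = -3/40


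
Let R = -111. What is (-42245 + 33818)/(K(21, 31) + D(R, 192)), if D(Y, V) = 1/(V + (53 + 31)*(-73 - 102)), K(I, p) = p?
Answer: -122258916/449747 ≈ -271.84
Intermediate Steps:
D(Y, V) = 1/(-14700 + V) (D(Y, V) = 1/(V + 84*(-175)) = 1/(V - 14700) = 1/(-14700 + V))
(-42245 + 33818)/(K(21, 31) + D(R, 192)) = (-42245 + 33818)/(31 + 1/(-14700 + 192)) = -8427/(31 + 1/(-14508)) = -8427/(31 - 1/14508) = -8427/449747/14508 = -8427*14508/449747 = -122258916/449747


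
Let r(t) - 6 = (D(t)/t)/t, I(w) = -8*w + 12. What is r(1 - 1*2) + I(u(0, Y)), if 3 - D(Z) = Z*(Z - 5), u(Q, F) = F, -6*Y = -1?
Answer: 41/3 ≈ 13.667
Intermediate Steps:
Y = ⅙ (Y = -⅙*(-1) = ⅙ ≈ 0.16667)
D(Z) = 3 - Z*(-5 + Z) (D(Z) = 3 - Z*(Z - 5) = 3 - Z*(-5 + Z))
I(w) = 12 - 8*w
r(t) = 6 + (3 - t² + 5*t)/t² (r(t) = 6 + ((3 - t² + 5*t)/t)/t = 6 + (3 - t² + 5*t)/t²)
r(1 - 1*2) + I(u(0, Y)) = (5 + 3/(1 - 1*2)² + 5/(1 - 1*2)) + (12 - 8*⅙) = (5 + 3/(1 - 2)² + 5/(1 - 2)) + (12 - 4/3) = (5 + 3/(-1)² + 5/(-1)) + 32/3 = (5 + 3*1 + 5*(-1)) + 32/3 = (5 + 3 - 5) + 32/3 = 3 + 32/3 = 41/3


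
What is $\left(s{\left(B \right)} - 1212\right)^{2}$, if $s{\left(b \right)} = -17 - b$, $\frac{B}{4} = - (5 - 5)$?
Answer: $1510441$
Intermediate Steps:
$B = 0$ ($B = 4 \left(- (5 - 5)\right) = 4 \left(\left(-1\right) 0\right) = 4 \cdot 0 = 0$)
$\left(s{\left(B \right)} - 1212\right)^{2} = \left(\left(-17 - 0\right) - 1212\right)^{2} = \left(\left(-17 + 0\right) - 1212\right)^{2} = \left(-17 - 1212\right)^{2} = \left(-1229\right)^{2} = 1510441$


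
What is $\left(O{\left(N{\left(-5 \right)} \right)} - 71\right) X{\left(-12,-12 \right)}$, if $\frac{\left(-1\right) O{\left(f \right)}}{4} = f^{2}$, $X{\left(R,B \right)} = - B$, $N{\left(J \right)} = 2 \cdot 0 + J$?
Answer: $-2052$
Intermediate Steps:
$N{\left(J \right)} = J$ ($N{\left(J \right)} = 0 + J = J$)
$O{\left(f \right)} = - 4 f^{2}$
$\left(O{\left(N{\left(-5 \right)} \right)} - 71\right) X{\left(-12,-12 \right)} = \left(- 4 \left(-5\right)^{2} - 71\right) \left(\left(-1\right) \left(-12\right)\right) = \left(\left(-4\right) 25 - 71\right) 12 = \left(-100 - 71\right) 12 = \left(-171\right) 12 = -2052$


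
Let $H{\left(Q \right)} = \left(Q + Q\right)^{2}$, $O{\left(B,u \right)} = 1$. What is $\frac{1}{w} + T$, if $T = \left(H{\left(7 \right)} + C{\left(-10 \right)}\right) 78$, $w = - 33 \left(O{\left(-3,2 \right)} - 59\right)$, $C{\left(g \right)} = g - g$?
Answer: $\frac{29261233}{1914} \approx 15288.0$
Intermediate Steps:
$C{\left(g \right)} = 0$
$H{\left(Q \right)} = 4 Q^{2}$ ($H{\left(Q \right)} = \left(2 Q\right)^{2} = 4 Q^{2}$)
$w = 1914$ ($w = - 33 \left(1 - 59\right) = \left(-33\right) \left(-58\right) = 1914$)
$T = 15288$ ($T = \left(4 \cdot 7^{2} + 0\right) 78 = \left(4 \cdot 49 + 0\right) 78 = \left(196 + 0\right) 78 = 196 \cdot 78 = 15288$)
$\frac{1}{w} + T = \frac{1}{1914} + 15288 = \frac{29261233}{1914}$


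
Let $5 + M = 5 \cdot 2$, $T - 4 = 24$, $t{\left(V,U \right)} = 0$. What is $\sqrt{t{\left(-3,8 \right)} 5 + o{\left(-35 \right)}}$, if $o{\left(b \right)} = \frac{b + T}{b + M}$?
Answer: $\frac{\sqrt{210}}{30} \approx 0.48305$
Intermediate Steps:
$T = 28$ ($T = 4 + 24 = 28$)
$M = 5$ ($M = -5 + 5 \cdot 2 = -5 + 10 = 5$)
$o{\left(b \right)} = \frac{28 + b}{5 + b}$ ($o{\left(b \right)} = \frac{b + 28}{b + 5} = \frac{28 + b}{5 + b}$)
$\sqrt{t{\left(-3,8 \right)} 5 + o{\left(-35 \right)}} = \sqrt{0 \cdot 5 + \frac{28 - 35}{5 - 35}} = \sqrt{0 + \frac{1}{-30} \left(-7\right)} = \sqrt{0 - - \frac{7}{30}} = \sqrt{0 + \frac{7}{30}} = \sqrt{\frac{7}{30}} = \frac{\sqrt{210}}{30}$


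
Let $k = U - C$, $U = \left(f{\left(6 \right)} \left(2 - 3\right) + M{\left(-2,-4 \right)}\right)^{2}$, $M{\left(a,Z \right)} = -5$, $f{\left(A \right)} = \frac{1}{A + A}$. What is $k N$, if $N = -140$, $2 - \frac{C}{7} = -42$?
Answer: $\frac{1422085}{36} \approx 39502.0$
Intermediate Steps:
$C = 308$ ($C = 14 - -294 = 14 + 294 = 308$)
$f{\left(A \right)} = \frac{1}{2 A}$
$U = \frac{3721}{144}$ ($U = \left(\frac{1}{2 \cdot 6} \left(2 - 3\right) - 5\right)^{2} = \left(\frac{1}{2} \cdot \frac{1}{6} \left(-1\right) - 5\right)^{2} = \left(\frac{1}{12} \left(-1\right) - 5\right)^{2} = \left(- \frac{1}{12} - 5\right)^{2} = \left(- \frac{61}{12}\right)^{2} = \frac{3721}{144} \approx 25.84$)
$k = - \frac{40631}{144}$ ($k = \frac{3721}{144} - 308 = - \frac{40631}{144} \approx -282.16$)
$k N = \left(- \frac{40631}{144}\right) \left(-140\right) = \frac{1422085}{36}$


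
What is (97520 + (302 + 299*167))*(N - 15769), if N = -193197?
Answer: -30875771330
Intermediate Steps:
(97520 + (302 + 299*167))*(N - 15769) = (97520 + (302 + 299*167))*(-193197 - 15769) = (97520 + (302 + 49933))*(-208966) = (97520 + 50235)*(-208966) = 147755*(-208966) = -30875771330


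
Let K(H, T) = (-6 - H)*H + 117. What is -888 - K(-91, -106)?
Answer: 6730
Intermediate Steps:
K(H, T) = 117 + H*(-6 - H) (K(H, T) = H*(-6 - H) + 117 = 117 + H*(-6 - H))
-888 - K(-91, -106) = -888 - (117 - 1*(-91)² - 6*(-91)) = -888 - (117 - 1*8281 + 546) = -888 - (117 - 8281 + 546) = -888 - 1*(-7618) = -888 + 7618 = 6730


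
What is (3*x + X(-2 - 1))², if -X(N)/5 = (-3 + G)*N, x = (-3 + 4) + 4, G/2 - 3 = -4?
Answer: 3600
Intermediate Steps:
G = -2 (G = 6 + 2*(-4) = 6 - 8 = -2)
x = 5 (x = 1 + 4 = 5)
X(N) = 25*N (X(N) = -5*(-3 - 2)*N = -(-25)*N = 25*N)
(3*x + X(-2 - 1))² = (3*5 + 25*(-2 - 1))² = (15 + 25*(-3))² = (15 - 75)² = (-60)² = 3600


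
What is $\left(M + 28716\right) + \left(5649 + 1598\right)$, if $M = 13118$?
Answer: $49081$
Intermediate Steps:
$\left(M + 28716\right) + \left(5649 + 1598\right) = \left(13118 + 28716\right) + \left(5649 + 1598\right) = 41834 + 7247 = 49081$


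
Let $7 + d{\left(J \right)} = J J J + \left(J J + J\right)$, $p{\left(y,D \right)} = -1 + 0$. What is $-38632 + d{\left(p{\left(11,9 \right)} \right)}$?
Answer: $-38640$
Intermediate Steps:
$p{\left(y,D \right)} = -1$
$d{\left(J \right)} = -7 + J + J^{2} + J^{3}$ ($d{\left(J \right)} = -7 + \left(J J J + \left(J J + J\right)\right) = -7 + \left(J^{2} J + \left(J^{2} + J\right)\right) = -7 + \left(J^{3} + \left(J + J^{2}\right)\right) = -7 + \left(J + J^{2} + J^{3}\right) = -7 + J + J^{2} + J^{3}$)
$-38632 + d{\left(p{\left(11,9 \right)} \right)} = -38632 + \left(-7 - 1 + \left(-1\right)^{2} + \left(-1\right)^{3}\right) = -38632 - 8 = -38640$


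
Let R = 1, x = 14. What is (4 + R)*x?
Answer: 70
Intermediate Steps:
(4 + R)*x = (4 + 1)*14 = 5*14 = 70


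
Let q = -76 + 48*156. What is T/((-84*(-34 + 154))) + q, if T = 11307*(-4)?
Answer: 6229849/840 ≈ 7416.5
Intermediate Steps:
T = -45228
q = 7412 (q = -76 + 7488 = 7412)
T/((-84*(-34 + 154))) + q = -45228*(-1/(84*(-34 + 154))) + 7412 = -45228/((-84*120)) + 7412 = -45228/(-10080) + 7412 = -45228*(-1/10080) + 7412 = 3769/840 + 7412 = 6229849/840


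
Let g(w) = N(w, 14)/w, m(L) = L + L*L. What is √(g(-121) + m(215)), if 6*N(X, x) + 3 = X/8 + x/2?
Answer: √809170827/132 ≈ 215.50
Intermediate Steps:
N(X, x) = -½ + x/12 + X/48 (N(X, x) = -½ + (X/8 + x/2)/6 = -½ + (x/2 + X/8)/6 = -½ + (x/12 + X/48) = -½ + x/12 + X/48)
m(L) = L + L²
g(w) = (⅔ + w/48)/w (g(w) = (-½ + (1/12)*14 + w/48)/w = (-½ + 7/6 + w/48)/w = (⅔ + w/48)/w)
√(g(-121) + m(215)) = √((1/48)*(32 - 121)/(-121) + 215*(1 + 215)) = √((1/48)*(-1/121)*(-89) + 215*216) = √(89/5808 + 46440) = √(269723609/5808) = √809170827/132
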